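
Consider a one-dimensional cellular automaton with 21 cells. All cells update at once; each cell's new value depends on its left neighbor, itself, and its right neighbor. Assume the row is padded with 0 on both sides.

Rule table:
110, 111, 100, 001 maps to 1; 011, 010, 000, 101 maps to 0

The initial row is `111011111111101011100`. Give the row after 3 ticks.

000110011111111100011

011001111111100001110
101110111111110010111
000110011111111100011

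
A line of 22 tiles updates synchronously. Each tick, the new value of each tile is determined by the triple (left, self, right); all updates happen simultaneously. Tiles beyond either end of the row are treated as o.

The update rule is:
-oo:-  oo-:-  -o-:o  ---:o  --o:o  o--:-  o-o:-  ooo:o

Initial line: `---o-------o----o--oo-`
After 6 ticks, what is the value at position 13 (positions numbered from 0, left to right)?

-

-ooo-ooooooo-oooo-o---
--o---ooooo---oo--o-oo
-oo-oo-ooo--oo---oo--o
--------o--o---oo---o-
-oooooooo-oo-oo---ooo-
--oooooo--------oo-o--
position 13 holds -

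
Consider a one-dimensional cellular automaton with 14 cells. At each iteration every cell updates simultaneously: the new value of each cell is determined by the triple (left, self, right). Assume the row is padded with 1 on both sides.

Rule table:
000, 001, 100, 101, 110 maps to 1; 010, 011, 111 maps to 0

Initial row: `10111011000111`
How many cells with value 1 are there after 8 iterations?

iteration 1: 11001101111000
iteration 2: 01110110001111
iteration 3: 10011011110000
iteration 4: 11101100011111
iteration 5: 00110111100000
iteration 6: 11011000111111
iteration 7: 01101111000000
iteration 8: 10110001111111
count of 1: 10

10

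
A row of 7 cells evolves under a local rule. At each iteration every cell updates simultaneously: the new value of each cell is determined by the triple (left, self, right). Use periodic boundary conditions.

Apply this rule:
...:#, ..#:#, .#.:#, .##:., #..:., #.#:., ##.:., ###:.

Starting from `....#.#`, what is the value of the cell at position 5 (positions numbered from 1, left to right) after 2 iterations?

.####.#
......#
position 5 holds .

.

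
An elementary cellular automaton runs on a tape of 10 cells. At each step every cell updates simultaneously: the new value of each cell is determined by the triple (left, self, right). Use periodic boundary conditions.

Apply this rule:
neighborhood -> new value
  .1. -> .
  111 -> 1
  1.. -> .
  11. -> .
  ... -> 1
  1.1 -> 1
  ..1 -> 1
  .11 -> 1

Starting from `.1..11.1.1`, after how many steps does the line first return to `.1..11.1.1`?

10

1..11.1.1.
..11.1.1.1
.11.1.1.1.
11.1.1.1..
1.1.1.1..1
.1.1.1..11
1.1.1..11.
.1.1..11.1
1.1..11.1.
.1..11.1.1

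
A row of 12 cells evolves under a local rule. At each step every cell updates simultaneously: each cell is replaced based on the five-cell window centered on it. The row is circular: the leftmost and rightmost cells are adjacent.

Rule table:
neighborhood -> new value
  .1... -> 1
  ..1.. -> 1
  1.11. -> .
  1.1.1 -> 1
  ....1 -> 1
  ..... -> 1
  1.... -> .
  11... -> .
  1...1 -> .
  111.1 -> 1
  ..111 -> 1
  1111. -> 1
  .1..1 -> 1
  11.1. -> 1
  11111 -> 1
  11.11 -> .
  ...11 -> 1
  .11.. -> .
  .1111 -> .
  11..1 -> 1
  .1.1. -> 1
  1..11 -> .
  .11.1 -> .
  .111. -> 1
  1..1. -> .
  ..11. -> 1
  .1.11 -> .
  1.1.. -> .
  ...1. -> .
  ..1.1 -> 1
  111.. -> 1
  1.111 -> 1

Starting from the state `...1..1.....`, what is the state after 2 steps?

11.......1.1

step 1: 11.11.11.111
step 2: 11.......1.1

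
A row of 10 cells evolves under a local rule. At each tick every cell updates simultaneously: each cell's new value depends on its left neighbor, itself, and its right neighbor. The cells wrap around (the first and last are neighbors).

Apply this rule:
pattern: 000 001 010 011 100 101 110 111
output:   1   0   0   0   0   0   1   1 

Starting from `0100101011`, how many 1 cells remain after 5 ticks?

7

tick 1: 0000000001
tick 2: 0111111100
tick 3: 0011111101
tick 4: 0001111100
tick 5: 1100111101
count of 1: 7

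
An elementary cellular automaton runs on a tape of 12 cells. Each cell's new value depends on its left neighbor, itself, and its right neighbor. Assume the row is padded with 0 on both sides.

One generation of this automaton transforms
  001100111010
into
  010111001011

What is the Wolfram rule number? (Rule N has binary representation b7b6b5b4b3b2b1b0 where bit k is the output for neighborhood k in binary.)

position 7: 111 → 0  (bit 7 = 0)
position 3: 110 → 1  (bit 6 = 1)
position 9: 101 → 0  (bit 5 = 0)
position 4: 100 → 1  (bit 4 = 1)
position 2: 011 → 0  (bit 3 = 0)
position 10: 010 → 1  (bit 2 = 1)
position 1: 001 → 1  (bit 1 = 1)
position 0: 000 → 0  (bit 0 = 0)
bits b7..b0 = 01010110 = 86

86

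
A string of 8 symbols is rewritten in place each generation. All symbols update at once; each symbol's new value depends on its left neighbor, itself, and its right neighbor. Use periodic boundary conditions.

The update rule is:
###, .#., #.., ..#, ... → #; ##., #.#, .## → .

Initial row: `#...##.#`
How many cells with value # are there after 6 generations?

6

.###....
#.#.####
..#..###
#####.#.
.###..#.
#.#.####
count of #: 6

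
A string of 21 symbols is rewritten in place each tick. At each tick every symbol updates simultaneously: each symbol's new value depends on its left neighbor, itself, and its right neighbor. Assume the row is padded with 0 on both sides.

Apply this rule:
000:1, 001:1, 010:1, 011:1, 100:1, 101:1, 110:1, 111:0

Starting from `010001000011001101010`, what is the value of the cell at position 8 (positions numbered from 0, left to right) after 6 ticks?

111111111111111111111
100000000000000000001
111111111111111111111  (repeats tick 1; period 2)
tick 6: 100000000000000000001
position 8 holds 0

0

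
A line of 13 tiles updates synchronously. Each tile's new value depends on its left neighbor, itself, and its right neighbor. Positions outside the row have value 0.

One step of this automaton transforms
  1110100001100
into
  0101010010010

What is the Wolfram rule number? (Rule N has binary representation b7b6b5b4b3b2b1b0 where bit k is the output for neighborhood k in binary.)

position 1: 111 → 1  (bit 7 = 1)
position 2: 110 → 0  (bit 6 = 0)
position 3: 101 → 1  (bit 5 = 1)
position 5: 100 → 1  (bit 4 = 1)
position 0: 011 → 0  (bit 3 = 0)
position 4: 010 → 0  (bit 2 = 0)
position 8: 001 → 1  (bit 1 = 1)
position 6: 000 → 0  (bit 0 = 0)
bits b7..b0 = 10110010 = 178

178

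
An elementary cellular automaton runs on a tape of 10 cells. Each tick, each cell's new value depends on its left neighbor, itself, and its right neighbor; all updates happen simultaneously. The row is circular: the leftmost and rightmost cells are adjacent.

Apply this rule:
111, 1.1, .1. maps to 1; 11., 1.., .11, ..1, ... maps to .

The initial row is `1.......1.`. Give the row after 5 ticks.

1.......11
.........1
.........1  (fixed point — unchanged through tick 5)

.........1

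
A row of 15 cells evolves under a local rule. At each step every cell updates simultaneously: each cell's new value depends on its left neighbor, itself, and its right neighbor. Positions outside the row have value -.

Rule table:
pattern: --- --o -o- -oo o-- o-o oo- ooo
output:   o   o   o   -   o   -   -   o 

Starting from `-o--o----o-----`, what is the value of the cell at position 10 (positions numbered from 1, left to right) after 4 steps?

o

ooooooooooooooo
-ooooooooooooo-
o-ooooooooooo-o
o--ooooooooo--o
position 10 holds o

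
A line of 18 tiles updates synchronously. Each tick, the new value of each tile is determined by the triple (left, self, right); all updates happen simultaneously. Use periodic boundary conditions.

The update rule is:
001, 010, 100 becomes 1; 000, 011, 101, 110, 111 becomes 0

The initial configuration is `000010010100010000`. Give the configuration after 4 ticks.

000111110110111000
001000000000000100
011100000000001110
100010000000010001

100010000000010001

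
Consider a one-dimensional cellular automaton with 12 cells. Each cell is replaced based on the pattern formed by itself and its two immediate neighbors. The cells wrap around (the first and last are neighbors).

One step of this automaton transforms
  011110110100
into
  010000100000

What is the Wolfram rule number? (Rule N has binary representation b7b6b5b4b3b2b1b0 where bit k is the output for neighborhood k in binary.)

8

position 2: 111 → 0  (bit 7 = 0)
position 4: 110 → 0  (bit 6 = 0)
position 5: 101 → 0  (bit 5 = 0)
position 10: 100 → 0  (bit 4 = 0)
position 1: 011 → 1  (bit 3 = 1)
position 9: 010 → 0  (bit 2 = 0)
position 0: 001 → 0  (bit 1 = 0)
position 11: 000 → 0  (bit 0 = 0)
bits b7..b0 = 00001000 = 8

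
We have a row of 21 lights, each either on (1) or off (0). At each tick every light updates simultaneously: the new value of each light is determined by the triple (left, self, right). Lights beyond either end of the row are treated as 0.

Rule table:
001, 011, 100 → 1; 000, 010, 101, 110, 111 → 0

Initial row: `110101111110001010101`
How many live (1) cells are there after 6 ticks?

6

tick 1: 100001000001010000000
tick 2: 010010100010001000000
tick 3: 101100010101010100000
tick 4: 001010100000000010000
tick 5: 010000010000000101000
tick 6: 101000101000001000100
count of 1: 6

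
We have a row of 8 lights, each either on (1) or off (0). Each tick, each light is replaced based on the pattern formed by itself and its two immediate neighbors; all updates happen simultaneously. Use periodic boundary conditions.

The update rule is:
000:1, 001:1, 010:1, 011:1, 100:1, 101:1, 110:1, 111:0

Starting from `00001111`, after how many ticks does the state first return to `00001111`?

2

11111001
00001111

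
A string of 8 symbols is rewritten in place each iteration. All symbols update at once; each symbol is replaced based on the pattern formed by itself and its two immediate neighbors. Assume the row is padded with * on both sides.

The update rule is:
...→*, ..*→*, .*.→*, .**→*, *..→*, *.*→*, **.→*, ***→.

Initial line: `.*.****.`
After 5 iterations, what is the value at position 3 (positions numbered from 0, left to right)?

*

****..**
...****.
****..**  (repeats iteration 1; period 2)
iteration 5: ****..**
position 3 holds *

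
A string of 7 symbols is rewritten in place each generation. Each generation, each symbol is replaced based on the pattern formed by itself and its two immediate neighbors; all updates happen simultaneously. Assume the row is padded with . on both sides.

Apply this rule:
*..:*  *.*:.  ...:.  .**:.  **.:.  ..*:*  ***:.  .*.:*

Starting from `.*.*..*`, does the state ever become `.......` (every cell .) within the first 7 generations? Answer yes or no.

yes

**.****
.......
all cells are . at generation 2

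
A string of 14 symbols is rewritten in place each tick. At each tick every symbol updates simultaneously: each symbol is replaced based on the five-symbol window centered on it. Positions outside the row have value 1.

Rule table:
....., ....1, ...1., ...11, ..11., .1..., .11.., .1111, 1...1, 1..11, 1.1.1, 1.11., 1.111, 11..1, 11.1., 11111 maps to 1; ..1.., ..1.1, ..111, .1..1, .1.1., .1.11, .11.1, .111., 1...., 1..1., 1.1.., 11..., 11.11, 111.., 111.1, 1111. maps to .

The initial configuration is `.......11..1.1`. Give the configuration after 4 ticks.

..11111111...1
11.11111...11.
...111...111..
.11....11...11

.11....11...11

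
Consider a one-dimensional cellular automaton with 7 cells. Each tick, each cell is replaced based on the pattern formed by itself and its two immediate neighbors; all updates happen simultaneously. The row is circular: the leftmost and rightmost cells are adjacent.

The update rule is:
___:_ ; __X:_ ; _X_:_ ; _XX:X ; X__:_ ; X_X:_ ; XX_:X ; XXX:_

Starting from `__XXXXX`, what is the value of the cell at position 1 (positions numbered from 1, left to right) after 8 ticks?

_

__X___X
_______
_______  (fixed point — unchanged through tick 8)
position 1 holds _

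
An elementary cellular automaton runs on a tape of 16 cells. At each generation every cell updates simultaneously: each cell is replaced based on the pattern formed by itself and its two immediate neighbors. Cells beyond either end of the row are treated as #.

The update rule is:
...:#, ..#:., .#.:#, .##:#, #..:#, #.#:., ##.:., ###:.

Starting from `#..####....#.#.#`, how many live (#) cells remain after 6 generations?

.#.#...###.#.#.#
.#.###.#...#.#.#
.#.#...###.#.#.#  (repeats generation 1; period 2)
generation 6: .#.###.#...#.#.#
count of #: 8

8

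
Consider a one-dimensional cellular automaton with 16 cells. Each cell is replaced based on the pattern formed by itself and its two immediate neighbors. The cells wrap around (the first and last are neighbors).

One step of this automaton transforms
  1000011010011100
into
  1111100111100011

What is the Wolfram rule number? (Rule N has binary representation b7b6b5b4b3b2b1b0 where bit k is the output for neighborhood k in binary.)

55

position 12: 111 → 0  (bit 7 = 0)
position 6: 110 → 0  (bit 6 = 0)
position 7: 101 → 1  (bit 5 = 1)
position 1: 100 → 1  (bit 4 = 1)
position 5: 011 → 0  (bit 3 = 0)
position 0: 010 → 1  (bit 2 = 1)
position 4: 001 → 1  (bit 1 = 1)
position 2: 000 → 1  (bit 0 = 1)
bits b7..b0 = 00110111 = 55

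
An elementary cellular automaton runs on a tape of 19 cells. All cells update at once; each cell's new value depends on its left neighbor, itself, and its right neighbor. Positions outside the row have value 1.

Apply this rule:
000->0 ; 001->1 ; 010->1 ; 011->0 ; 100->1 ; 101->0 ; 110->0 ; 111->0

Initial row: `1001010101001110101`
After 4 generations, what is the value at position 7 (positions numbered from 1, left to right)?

0

generation 1: 0111010101110000100
generation 2: 0000010100001001111
generation 3: 1000110110011110000
generation 4: 0101000001100001001
position 7 holds 0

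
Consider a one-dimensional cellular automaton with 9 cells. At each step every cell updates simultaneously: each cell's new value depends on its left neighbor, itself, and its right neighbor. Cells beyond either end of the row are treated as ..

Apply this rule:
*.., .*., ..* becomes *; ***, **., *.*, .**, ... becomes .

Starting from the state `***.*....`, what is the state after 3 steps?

..******.

step 1: ....**...
step 2: ...*..*..
step 3: ..******.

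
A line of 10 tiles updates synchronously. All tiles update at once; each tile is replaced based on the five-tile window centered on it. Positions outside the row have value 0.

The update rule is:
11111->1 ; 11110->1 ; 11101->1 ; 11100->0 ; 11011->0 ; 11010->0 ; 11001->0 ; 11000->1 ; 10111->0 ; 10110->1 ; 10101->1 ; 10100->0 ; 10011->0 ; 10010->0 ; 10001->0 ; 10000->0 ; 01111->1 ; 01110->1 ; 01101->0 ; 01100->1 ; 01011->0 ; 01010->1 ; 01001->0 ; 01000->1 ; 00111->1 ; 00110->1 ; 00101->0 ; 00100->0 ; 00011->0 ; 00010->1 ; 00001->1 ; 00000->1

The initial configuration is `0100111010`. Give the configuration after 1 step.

1000111001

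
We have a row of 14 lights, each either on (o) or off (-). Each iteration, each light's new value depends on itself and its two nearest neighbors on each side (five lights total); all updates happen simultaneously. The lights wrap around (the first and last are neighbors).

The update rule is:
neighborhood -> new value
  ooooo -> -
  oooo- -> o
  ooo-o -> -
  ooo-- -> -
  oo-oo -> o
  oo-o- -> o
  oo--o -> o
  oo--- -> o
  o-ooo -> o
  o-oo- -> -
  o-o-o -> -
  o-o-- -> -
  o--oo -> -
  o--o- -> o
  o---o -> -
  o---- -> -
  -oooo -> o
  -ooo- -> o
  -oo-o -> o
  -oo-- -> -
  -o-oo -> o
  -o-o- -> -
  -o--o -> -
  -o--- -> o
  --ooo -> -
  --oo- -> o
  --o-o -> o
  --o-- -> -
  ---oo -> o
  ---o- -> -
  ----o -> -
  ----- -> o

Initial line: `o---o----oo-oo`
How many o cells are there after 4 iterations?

6

iteration 1: -o---o--oooooo
iteration 2: o-o------o--o-
iteration 3: ---o-oo----oo-
iteration 4: ---oo--o--oo-o
count of o: 6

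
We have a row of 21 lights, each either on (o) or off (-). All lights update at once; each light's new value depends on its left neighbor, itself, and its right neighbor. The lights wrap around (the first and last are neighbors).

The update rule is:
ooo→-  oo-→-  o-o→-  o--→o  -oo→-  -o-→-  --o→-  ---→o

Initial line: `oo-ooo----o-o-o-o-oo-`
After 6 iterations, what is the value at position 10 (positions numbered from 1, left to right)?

------ooo------------
ooooo----oooooooooooo
-----ooo-------------
oooo----ooooooooooooo
----ooo--------------
ooo----oooooooooooooo
position 10 holds o

o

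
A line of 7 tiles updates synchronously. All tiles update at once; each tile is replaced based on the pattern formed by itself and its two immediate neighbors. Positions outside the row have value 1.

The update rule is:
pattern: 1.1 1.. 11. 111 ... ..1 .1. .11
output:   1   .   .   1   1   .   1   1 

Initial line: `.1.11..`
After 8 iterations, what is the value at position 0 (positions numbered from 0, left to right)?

1

1111...
111..1.
11...11
1..1.11
...1111
.1.1111
1111111
1111111
position 0 holds 1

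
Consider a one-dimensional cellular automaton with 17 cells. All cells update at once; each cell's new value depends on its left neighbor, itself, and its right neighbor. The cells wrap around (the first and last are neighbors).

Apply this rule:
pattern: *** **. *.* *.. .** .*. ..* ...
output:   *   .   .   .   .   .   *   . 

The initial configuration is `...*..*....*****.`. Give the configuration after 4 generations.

..*....*...*....*

..*..*....*.***..
.*..*....*...*...
*..*....*...*....
..*....*...*....*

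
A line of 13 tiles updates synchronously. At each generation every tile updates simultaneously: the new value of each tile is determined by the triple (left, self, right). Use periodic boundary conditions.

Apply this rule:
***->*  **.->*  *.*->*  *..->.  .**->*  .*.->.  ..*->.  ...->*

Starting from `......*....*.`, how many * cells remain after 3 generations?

generation 1: *****...**...
generation 2: *****.*.**.*.
generation 3: ******.****.*
count of *: 11

11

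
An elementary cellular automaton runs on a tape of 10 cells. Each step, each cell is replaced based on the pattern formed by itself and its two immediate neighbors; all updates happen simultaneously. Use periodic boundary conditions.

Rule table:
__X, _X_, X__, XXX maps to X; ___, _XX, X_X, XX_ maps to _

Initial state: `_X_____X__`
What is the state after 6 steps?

_X_____X__

XXX___XXX_
_X_X_X_X__
XX_X_X_XX_
___X_X____
__XX_XX___
_X_____X__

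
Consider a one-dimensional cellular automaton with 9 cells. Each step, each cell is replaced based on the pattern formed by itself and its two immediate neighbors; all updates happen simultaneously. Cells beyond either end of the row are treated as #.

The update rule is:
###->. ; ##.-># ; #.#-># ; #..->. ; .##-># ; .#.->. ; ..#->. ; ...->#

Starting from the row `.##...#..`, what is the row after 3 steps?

###.#....
..##..##.
..##..###

..##..###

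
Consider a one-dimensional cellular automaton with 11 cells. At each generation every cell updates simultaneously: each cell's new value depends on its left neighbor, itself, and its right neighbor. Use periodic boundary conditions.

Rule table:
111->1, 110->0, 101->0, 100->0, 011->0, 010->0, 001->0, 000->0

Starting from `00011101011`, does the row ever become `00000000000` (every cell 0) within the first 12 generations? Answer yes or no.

yes

00001000000
00000000000
all cells are 0 at generation 2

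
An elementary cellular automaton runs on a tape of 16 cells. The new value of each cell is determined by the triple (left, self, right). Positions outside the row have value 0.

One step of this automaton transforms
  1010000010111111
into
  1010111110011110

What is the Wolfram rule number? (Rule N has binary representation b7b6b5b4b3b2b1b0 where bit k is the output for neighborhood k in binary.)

135

position 11: 111 → 1  (bit 7 = 1)
position 15: 110 → 0  (bit 6 = 0)
position 1: 101 → 0  (bit 5 = 0)
position 3: 100 → 0  (bit 4 = 0)
position 10: 011 → 0  (bit 3 = 0)
position 0: 010 → 1  (bit 2 = 1)
position 7: 001 → 1  (bit 1 = 1)
position 4: 000 → 1  (bit 0 = 1)
bits b7..b0 = 10000111 = 135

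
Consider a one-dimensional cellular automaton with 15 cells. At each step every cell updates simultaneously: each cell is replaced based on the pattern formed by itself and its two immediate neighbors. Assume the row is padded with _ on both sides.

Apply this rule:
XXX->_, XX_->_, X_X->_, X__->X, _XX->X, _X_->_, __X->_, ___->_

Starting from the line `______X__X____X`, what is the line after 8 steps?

_______X__X____
________X__X___
_________X__X__
__________X__X_
___________X__X
____________X__
_____________X_
______________X

______________X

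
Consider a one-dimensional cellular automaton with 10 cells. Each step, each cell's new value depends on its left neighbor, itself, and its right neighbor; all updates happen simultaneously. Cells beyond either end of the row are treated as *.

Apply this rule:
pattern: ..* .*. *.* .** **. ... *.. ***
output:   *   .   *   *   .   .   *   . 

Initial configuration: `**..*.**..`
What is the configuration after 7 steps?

..**.**.**

..**.**.**
***.**.**.
...**.**.*
*.**.**.**
.**.**.**.
**.**.**.*
..**.**.**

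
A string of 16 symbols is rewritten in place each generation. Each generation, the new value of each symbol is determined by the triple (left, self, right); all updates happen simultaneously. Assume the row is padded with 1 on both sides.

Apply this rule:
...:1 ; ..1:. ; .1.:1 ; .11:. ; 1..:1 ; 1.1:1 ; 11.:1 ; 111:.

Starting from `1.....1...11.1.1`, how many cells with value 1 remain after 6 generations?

generation 1: 11111.111..1111.
generation 2: ....11..11....11
generation 3: 111..11..1111...
generation 4: ..11..11....111.
generation 5: 1..11..1111...11
generation 6: 11..11....111...
count of 1: 7

7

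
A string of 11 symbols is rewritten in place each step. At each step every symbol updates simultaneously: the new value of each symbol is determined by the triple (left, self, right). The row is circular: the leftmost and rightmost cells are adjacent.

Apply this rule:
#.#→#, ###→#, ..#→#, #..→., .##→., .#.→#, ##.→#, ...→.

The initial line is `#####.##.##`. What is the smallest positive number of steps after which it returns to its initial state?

step 1: ######.##.#
step 2: #######.##.
step 3: .#######.##
step 4: #.#######.#
step 5: ##.#######.
step 6: .##.#######
step 7: #.##.######
step 8: ##.##.#####
step 9: ###.##.####
step 10: ####.##.###
step 11: #####.##.##

11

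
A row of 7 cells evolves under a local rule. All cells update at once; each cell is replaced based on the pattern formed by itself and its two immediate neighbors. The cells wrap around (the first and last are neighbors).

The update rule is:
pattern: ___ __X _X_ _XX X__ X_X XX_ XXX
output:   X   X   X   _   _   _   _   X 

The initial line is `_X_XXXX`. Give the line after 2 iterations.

_X__XX_
XX_X___

XX_X___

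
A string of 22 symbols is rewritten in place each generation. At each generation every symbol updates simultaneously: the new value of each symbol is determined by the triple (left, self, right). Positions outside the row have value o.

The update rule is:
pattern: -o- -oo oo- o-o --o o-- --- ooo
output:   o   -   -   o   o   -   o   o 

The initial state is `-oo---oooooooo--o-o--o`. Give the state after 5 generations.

o---oo-oooooo--oooo-o-
--oo--o-oooo--o-oo-ooo
-o---ooo-oo--ooo--o-oo
oo-oo-o-o---o-o--ooo-o
o-o--oooo-ooooo-o-o-o-

o-o--oooo-ooooo-o-o-o-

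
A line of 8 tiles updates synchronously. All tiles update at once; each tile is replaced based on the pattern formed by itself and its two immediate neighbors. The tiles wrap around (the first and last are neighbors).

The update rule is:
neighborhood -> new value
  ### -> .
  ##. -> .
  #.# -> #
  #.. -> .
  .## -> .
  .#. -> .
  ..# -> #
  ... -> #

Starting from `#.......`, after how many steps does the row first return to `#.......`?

16

step 1: ..######
step 2: .#......
step 3: #..#####
step 4: ..#.....
step 5: ##..####
step 6: ...#....
step 7: ###..###
step 8: ....#...
step 9: ####..##
step 10: .....#..
step 11: #####..#
step 12: ......#.
step 13: ######..
step 14: .......#
step 15: .######.
step 16: #.......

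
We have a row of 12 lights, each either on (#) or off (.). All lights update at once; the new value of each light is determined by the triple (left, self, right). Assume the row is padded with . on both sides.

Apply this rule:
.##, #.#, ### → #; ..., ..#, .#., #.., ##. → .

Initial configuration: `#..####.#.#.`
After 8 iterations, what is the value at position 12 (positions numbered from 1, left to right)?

.

...###.#.#..
...##.#.#...
...#.#.#....
....#.#.....
.....#......
............
............  (fixed point — unchanged through iteration 8)
position 12 holds .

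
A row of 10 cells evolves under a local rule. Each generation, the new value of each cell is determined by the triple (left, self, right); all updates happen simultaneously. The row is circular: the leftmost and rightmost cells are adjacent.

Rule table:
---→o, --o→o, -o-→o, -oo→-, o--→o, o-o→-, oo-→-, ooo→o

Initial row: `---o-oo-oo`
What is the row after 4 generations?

oooo------
-oo-oooooo
-----oooo-
ooooo-oo-o

ooooo-oo-o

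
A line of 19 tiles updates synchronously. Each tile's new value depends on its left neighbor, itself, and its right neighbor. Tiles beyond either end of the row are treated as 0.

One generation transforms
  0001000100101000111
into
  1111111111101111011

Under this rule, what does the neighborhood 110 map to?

1

At position 18 the neighborhood is 110; the next row has 1 there.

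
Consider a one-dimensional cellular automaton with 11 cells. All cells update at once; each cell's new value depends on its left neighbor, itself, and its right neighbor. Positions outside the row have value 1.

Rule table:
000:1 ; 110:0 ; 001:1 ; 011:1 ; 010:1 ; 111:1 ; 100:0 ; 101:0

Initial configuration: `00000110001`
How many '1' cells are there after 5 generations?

8

generation 1: 01111100111
generation 2: 01111001111
generation 3: 01110011111
generation 4: 01100111111
generation 5: 01001111111
count of 1: 8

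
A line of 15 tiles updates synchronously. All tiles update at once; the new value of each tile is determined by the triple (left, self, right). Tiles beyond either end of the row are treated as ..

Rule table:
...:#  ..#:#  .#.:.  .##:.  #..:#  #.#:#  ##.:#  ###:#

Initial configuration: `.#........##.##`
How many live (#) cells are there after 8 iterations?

10

#.########.##.#
.#.########.##.
#.#.########.##
.#.#.########.#
#.#.#.########.
.#.#.#.########
#.#.#.#.#######
.#.#.#.#.######
count of #: 10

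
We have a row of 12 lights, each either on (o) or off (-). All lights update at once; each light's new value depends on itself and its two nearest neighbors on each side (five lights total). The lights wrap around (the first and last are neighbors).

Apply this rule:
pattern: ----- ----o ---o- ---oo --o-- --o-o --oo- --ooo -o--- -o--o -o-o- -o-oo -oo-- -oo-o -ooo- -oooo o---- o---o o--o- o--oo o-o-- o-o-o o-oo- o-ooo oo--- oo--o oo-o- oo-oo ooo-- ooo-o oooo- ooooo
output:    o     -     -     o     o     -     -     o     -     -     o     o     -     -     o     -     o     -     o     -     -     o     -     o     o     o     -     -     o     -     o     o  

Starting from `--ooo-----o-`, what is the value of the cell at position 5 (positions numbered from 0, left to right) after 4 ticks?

o

-ooooooo--o-
-o-oooooooo-
o-oo-ooooooo
-----o-ooooo
position 5 holds o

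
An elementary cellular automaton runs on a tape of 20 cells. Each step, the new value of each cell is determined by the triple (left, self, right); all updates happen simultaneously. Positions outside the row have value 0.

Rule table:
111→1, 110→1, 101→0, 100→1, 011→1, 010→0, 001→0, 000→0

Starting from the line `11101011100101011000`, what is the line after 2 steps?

11100011110000011100
11110011111000011110

11110011111000011110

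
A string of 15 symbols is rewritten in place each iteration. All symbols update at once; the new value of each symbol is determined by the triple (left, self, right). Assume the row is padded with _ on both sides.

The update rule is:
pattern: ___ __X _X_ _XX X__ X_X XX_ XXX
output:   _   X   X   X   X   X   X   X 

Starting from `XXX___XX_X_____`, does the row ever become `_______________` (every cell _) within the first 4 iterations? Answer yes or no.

no

XXXX_XXXXXX____
XXXXXXXXXXXX___
XXXXXXXXXXXXX__
XXXXXXXXXXXXXX_
iteration 4 is XXXXXXXXXXXXXX_, still not uniform _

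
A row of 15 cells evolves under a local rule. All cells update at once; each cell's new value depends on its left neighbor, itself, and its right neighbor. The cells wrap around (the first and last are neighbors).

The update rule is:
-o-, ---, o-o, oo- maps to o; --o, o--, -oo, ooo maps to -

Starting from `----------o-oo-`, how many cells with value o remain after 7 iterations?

3

ooooooooo-oo-o-
--------oo-oooo
-oooooo--oo---o
o-----o---o-o-o
o-ooo-o-o-oooo-
oo--oooooo---oo
-o-------o-o---
count of o: 3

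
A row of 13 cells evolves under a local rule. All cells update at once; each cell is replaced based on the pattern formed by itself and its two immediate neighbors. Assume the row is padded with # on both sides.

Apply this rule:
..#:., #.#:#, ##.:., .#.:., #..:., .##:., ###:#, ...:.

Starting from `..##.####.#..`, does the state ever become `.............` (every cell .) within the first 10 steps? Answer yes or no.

yes

....#.##.#...
.....#..#....
.............
all cells are . at step 3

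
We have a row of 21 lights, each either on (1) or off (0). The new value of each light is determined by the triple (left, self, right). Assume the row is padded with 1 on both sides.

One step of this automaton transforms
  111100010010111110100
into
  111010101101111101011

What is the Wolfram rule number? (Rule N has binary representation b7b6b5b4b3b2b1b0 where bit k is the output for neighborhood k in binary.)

186

position 0: 111 → 1  (bit 7 = 1)
position 3: 110 → 0  (bit 6 = 0)
position 11: 101 → 1  (bit 5 = 1)
position 4: 100 → 1  (bit 4 = 1)
position 12: 011 → 1  (bit 3 = 1)
position 7: 010 → 0  (bit 2 = 0)
position 6: 001 → 1  (bit 1 = 1)
position 5: 000 → 0  (bit 0 = 0)
bits b7..b0 = 10111010 = 186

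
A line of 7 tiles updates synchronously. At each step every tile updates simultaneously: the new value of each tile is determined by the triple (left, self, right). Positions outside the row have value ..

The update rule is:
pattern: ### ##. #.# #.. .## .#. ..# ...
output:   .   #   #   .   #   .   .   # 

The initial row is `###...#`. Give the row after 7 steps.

....#..

step 1: #.#.#..
step 2: .#.#..#
step 3: ..#....
step 4: #...###
step 5: ..#.#.#
step 6: #..#.#.
step 7: ....#..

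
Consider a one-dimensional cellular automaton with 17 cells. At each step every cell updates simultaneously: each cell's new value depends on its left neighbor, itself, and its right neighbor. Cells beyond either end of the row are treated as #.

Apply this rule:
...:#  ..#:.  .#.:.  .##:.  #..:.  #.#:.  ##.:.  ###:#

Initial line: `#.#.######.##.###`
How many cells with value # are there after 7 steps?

8

.....####......##
.###..##..####..#
..#........##....
....######....##.
.##..####..##....
......##......##.
.####....####....
count of #: 8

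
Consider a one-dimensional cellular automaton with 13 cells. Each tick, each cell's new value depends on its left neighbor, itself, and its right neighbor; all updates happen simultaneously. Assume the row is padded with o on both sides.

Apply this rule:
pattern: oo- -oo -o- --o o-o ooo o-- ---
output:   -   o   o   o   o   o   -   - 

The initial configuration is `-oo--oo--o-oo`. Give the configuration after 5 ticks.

oo--ooooooooo

oo--oo--ooooo
o--oo--oooooo
--oo--ooooooo
-oo--oooooooo
oo--ooooooooo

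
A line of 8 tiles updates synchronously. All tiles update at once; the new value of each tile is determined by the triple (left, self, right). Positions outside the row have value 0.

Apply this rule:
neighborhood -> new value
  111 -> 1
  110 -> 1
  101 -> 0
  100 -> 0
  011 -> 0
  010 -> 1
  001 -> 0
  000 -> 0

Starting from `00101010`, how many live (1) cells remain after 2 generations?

00101010  (fixed point — unchanged through generation 2)
count of 1: 3

3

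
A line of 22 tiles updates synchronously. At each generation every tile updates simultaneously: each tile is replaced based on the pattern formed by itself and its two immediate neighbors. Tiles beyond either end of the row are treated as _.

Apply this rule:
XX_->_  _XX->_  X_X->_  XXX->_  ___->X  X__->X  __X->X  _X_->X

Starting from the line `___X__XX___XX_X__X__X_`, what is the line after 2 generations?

XXXXXX__XXX___XXXXXXXX
______XX___XXX________

______XX___XXX________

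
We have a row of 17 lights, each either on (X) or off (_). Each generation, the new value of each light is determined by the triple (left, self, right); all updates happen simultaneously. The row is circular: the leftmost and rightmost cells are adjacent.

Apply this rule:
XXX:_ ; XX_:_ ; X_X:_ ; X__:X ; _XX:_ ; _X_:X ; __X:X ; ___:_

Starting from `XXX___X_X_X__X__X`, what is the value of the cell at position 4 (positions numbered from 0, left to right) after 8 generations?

_

generation 1: ___X_XX_X_XXXXXX_
generation 2: __XX____X_______X
generation 3: XX__X__XXX_____XX
generation 4: __XXXXX___X___X__
generation 5: _X_____X_XXX_XXX_
generation 6: XXX___XX________X
generation 7: ___X_X__X______X_
generation 8: __XX_XXXXX____XXX
position 4 holds _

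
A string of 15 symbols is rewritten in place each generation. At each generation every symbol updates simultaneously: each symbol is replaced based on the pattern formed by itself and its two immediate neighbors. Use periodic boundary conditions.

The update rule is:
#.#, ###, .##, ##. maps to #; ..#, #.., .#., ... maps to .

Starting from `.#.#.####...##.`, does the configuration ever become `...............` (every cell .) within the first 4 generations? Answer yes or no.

generation 1: ..#.#####...##.
generation 2: ...######...##.
generation 3: ...######...##.  (fixed point — unchanged through generation 4)
generation 4 is ...######...##., still not uniform .

no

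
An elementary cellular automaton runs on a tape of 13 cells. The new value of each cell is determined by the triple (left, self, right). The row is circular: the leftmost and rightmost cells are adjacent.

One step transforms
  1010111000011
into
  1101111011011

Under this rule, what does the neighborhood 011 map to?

At position 4 the neighborhood is 011; the next row has 1 there.

1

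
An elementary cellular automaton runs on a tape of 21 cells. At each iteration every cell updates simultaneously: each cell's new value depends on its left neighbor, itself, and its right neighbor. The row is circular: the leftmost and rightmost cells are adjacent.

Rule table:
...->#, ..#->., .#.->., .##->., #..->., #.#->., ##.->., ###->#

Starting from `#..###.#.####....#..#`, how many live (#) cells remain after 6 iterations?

....#.....##..##.....
###...###........####
##..#..#..######..###
#..........####....##
..########..##..##..#
...######............
count of #: 6

6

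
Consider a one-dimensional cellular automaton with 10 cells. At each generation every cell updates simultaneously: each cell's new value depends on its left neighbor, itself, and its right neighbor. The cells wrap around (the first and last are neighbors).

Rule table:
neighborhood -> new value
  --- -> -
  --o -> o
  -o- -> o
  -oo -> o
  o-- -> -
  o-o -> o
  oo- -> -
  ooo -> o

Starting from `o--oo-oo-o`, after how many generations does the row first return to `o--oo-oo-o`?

10

--oo-oo-oo
-oo-oo-oo-
oo-oo-oo--
o-oo-oo--o
-oo-oo--oo
oo-oo--oo-
o-oo--oo-o
-oo--oo-oo
oo--oo-oo-
o--oo-oo-o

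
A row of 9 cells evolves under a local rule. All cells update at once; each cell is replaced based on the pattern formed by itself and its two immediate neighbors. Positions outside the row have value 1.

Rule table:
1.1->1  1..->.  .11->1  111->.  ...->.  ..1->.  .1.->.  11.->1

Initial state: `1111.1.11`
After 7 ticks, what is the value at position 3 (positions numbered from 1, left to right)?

.

...11.11.
...111111
...1.....
.........
.........  (fixed point — unchanged through tick 7)
position 3 holds .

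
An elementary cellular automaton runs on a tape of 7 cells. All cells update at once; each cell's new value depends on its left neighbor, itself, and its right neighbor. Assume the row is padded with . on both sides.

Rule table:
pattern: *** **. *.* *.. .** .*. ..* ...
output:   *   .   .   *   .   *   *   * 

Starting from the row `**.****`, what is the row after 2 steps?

****..*

....**.
****..*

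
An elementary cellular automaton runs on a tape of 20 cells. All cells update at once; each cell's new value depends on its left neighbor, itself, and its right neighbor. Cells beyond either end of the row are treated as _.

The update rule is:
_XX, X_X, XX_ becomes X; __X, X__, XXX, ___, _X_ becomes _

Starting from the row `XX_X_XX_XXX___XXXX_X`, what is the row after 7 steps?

step 1: XXX_XXXXX_X___X__XX_
step 2: X_XXX___XX_______XX_
step 3: _XX_X___XX_______XX_
step 4: _XXX____XX_______XX_
step 5: _X_X____XX_______XX_
step 6: __X_____XX_______XX_
step 7: ________XX_______XX_

________XX_______XX_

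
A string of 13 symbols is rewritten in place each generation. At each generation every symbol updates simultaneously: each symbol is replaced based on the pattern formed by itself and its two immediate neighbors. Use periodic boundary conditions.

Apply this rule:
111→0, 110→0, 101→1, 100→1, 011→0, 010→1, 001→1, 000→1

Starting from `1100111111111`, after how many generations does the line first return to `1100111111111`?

0011000000000
1100111111111

2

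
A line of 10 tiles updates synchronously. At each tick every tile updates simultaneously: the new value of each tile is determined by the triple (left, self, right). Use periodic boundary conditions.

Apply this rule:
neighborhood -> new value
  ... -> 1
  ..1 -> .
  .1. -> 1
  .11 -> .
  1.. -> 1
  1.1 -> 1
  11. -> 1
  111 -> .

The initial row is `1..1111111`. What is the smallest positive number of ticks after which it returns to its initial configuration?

tick 1: 11........
tick 2: .11111111.
tick 3: ........11
tick 4: 1111111..1
tick 5: ......11..
tick 6: 11111..111
tick 7: ....11....
tick 8: 111..11111
tick 9: ..11......
tick 10: 1..1111111

10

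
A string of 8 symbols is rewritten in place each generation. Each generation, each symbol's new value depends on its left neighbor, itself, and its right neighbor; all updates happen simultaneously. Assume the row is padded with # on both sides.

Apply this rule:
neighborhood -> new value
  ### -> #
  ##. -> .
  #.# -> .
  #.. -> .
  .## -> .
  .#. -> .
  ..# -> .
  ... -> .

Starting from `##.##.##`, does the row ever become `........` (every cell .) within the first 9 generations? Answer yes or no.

#......#
........
all cells are . at generation 2

yes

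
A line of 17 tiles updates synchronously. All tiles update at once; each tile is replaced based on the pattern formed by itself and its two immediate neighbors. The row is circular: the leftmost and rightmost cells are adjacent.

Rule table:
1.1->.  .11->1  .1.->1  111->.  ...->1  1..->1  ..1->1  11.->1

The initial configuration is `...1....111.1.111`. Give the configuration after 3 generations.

111111111.1.1.1.1
........1.1.1.1.1
111111111.1.1.1.1

111111111.1.1.1.1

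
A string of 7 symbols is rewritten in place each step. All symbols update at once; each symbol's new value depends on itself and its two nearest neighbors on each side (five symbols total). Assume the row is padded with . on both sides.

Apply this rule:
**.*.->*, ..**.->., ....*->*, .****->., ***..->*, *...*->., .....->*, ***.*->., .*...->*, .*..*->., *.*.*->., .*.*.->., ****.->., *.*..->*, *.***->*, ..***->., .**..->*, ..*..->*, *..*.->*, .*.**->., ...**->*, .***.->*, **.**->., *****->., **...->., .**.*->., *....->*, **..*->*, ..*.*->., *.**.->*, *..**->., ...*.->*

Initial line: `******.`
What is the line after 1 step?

.....*.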